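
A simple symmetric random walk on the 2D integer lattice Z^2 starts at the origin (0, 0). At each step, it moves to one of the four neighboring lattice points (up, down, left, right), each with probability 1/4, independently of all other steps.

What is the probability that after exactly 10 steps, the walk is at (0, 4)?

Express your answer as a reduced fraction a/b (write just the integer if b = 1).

Let h be the number of horizontal steps (so 10-h are vertical). To end at (0,4) need (h+0)/2 right-steps and ((10-h)+4)/2 up-steps.
Sum over h with 0 ≤ h ≤ 6, h ≡ 0 (mod 2), 10-h ≡ 0 (mod 2):
h=0: C(10,0)·C(0,0)·C(10,7) = 1·1·120 = 120
h=2: C(10,2)·C(2,1)·C(8,6) = 45·2·28 = 2520
h=4: C(10,4)·C(4,2)·C(6,5) = 210·6·6 = 7560
h=6: C(10,6)·C(6,3)·C(4,4) = 210·20·1 = 4200
Total favorable: 14400
Total paths: 4^10 = 1048576
P = 14400/1048576 = 225/16384

Answer: 225/16384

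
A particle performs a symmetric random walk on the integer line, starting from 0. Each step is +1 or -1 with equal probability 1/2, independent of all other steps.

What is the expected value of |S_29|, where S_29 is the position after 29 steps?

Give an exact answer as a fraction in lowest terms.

Answer: 145422675/33554432

Derivation:
S_29 takes values m ≡ 1 (mod 2) with |m| ≤ 29; P(S_29=m) = C(29,(29+m)/2)/2^29.
Total paths: 2^29 = 536870912
Distribution: P(S=-29)=1/536870912, P(S=-27)=29/536870912, P(S=-25)=406/536870912, P(S=-23)=3654/536870912, P(S=-21)=23751/536870912, P(S=-19)=118755/536870912, P(S=-17)=475020/536870912, P(S=-15)=1560780/536870912, P(S=-13)=4292145/536870912, P(S=-11)=10015005/536870912, P(S=-9)=20030010/536870912, P(S=-7)=34597290/536870912, P(S=-5)=51895935/536870912, P(S=-3)=67863915/536870912, P(S=-1)=77558760/536870912, P(S=1)=77558760/536870912, P(S=3)=67863915/536870912, P(S=5)=51895935/536870912, P(S=7)=34597290/536870912, P(S=9)=20030010/536870912, P(S=11)=10015005/536870912, P(S=13)=4292145/536870912, P(S=15)=1560780/536870912, P(S=17)=475020/536870912, P(S=19)=118755/536870912, P(S=21)=23751/536870912, P(S=23)=3654/536870912, P(S=25)=406/536870912, P(S=27)=29/536870912, P(S=29)=1/536870912
E[|S_29|] = Σ_m |m|·P(S_29=m) = 2326762800/536870912 = 145422675/33554432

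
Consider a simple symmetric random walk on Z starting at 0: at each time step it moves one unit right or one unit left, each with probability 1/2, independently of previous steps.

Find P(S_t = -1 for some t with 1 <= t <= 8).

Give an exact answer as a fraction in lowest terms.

Answer: 93/128

Derivation:
Count via complement. Let g(t,s) = #length-t paths at position s with S_1..S_t all ≠ -1.
g(t,s) = g(t-1,s-1) + g(t-1,s+1) for s ≠ -1; g(t,-1) = 0.
t=0: g(0,0)=1
t=1: g(1,1)=1
t=2: g(2,0)=1 g(2,2)=1
t=3: g(3,1)=2 g(3,3)=1
t=4: g(4,0)=2 g(4,2)=3 g(4,4)=1
t=5: g(5,1)=5 g(5,3)=4 g(5,5)=1
t=6: g(6,0)=5 g(6,2)=9 g(6,4)=5 g(6,6)=1
t=7: g(7,1)=14 g(7,3)=14 g(7,5)=6 g(7,7)=1
t=8: g(8,0)=14 g(8,2)=28 g(8,4)=20 g(8,6)=7 g(8,8)=1
Paths never hitting -1: Σ_s g(8,s) = 70
Paths hitting -1: 2^8 - 70 = 186
P = 186/256 = 93/128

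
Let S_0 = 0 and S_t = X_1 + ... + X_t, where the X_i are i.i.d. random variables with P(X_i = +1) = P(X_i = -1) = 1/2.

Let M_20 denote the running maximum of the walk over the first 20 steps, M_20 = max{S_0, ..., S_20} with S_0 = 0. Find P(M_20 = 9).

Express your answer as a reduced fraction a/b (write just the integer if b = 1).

Answer: 969/65536

Derivation:
Let M_20 = max(S_0,...,S_20). Use the reflection principle: for j ≥ 1, #{paths with M_20 ≥ j} = #{S_20 ≥ j} + #{S_20 ≥ j+1}.
By reflection, #{M_20 ≥ 9} = #{S_20 ≥ 9} + #{S_20 ≥ 10} = 21700 + 21700 = 43400.
#{M_20 ≥ 10} = #{S_20 ≥ 10} + #{S_20 ≥ 11} = 21700 + 6196 = 27896.
#{M_20 = 9} = 43400 - 27896 = 15504.
P(M_20 = 9) = 15504/1048576 = 969/65536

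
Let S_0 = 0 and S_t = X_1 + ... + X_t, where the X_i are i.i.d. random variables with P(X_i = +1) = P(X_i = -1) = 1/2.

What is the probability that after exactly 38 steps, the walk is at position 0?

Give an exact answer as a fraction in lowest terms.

Answer: 4418157975/34359738368

Derivation:
To return to 0 after 38 steps: need exactly 19 steps of +1 and 19 of -1.
Favorable paths: C(38,19) = 35345263800
Total paths: 2^38 = 274877906944
P = 35345263800/274877906944 = 4418157975/34359738368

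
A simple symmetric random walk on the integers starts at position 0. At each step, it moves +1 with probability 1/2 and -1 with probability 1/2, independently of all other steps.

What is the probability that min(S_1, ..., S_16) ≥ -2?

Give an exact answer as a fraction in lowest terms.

Answer: 17875/32768

Derivation:
Let f(t,s) = #length-t paths at position s with S_1..S_t all ≥ -2.
f(t,s) = f(t-1,s-1) + f(t-1,s+1) for s ≥ -2; f(t,s) = 0 for s < -2.
t=0: f(0,0)=1
t=1: f(1,-1)=1 f(1,1)=1
t=2: f(2,-2)=1 f(2,0)=2 f(2,2)=1
t=3: f(3,-1)=3 f(3,1)=3 f(3,3)=1
t=4: f(4,-2)=3 f(4,0)=6 f(4,2)=4 f(4,4)=1
t=5: f(5,-1)=9 f(5,1)=10 f(5,3)=5 f(5,5)=1
t=6: f(6,-2)=9 f(6,0)=19 f(6,2)=15 f(6,4)=6 f(6,6)=1
t=7: f(7,-1)=28 f(7,1)=34 f(7,3)=21 f(7,5)=7 f(7,7)=1
t=8: f(8,-2)=28 f(8,0)=62 f(8,2)=55 f(8,4)=28 f(8,6)=8 f(8,8)=1
t=9: f(9,-1)=90 f(9,1)=117 f(9,3)=83 f(9,5)=36 f(9,7)=9 f(9,9)=1
t=10: f(10,-2)=90 f(10,0)=207 f(10,2)=200 f(10,4)=119 f(10,6)=45 f(10,8)=10 f(10,10)=1
t=11: f(11,-1)=297 f(11,1)=407 f(11,3)=319 f(11,5)=164 f(11,7)=55 f(11,9)=11 f(11,11)=1
t=12: f(12,-2)=297 f(12,0)=704 f(12,2)=726 f(12,4)=483 f(12,6)=219 f(12,8)=66 f(12,10)=12 f(12,12)=1
t=13: f(13,-1)=1001 f(13,1)=1430 f(13,3)=1209 f(13,5)=702 f(13,7)=285 f(13,9)=78 f(13,11)=13 f(13,13)=1
t=14: f(14,-2)=1001 f(14,0)=2431 f(14,2)=2639 f(14,4)=1911 f(14,6)=987 f(14,8)=363 f(14,10)=91 f(14,12)=14 f(14,14)=1
t=15: f(15,-1)=3432 f(15,1)=5070 f(15,3)=4550 f(15,5)=2898 f(15,7)=1350 f(15,9)=454 f(15,11)=105 f(15,13)=15 f(15,15)=1
t=16: f(16,-2)=3432 f(16,0)=8502 f(16,2)=9620 f(16,4)=7448 f(16,6)=4248 f(16,8)=1804 f(16,10)=559 f(16,12)=120 f(16,14)=16 f(16,16)=1
Σ_s f(16,s) = 35750
P = 35750/65536 = 17875/32768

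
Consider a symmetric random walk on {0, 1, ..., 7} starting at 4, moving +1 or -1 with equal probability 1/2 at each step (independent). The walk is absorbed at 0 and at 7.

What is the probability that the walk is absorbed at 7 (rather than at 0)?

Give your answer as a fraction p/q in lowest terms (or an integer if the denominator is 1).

Symmetric walk (p = 1/2): the harmonic-function argument gives P(hit 7 before 0 | start at 4) = a/N.
P = 4/7 = 4/7

Answer: 4/7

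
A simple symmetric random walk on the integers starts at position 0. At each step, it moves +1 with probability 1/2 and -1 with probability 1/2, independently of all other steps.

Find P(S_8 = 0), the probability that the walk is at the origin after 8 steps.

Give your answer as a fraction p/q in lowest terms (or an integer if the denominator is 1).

To return to 0 after 8 steps: need exactly 4 steps of +1 and 4 of -1.
Favorable paths: C(8,4) = 70
Total paths: 2^8 = 256
P = 70/256 = 35/128

Answer: 35/128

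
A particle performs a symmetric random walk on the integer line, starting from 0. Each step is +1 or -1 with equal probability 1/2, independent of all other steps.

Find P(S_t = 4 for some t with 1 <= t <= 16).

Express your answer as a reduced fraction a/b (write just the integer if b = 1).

Answer: 10889/32768

Derivation:
Count via complement. Let g(t,s) = #length-t paths at position s with S_1..S_t all ≠ 4.
g(t,s) = g(t-1,s-1) + g(t-1,s+1) for s ≠ 4; g(t,4) = 0.
t=0: g(0,0)=1
t=1: g(1,-1)=1 g(1,1)=1
t=2: g(2,-2)=1 g(2,0)=2 g(2,2)=1
t=3: g(3,-3)=1 g(3,-1)=3 g(3,1)=3 g(3,3)=1
t=4: g(4,-4)=1 g(4,-2)=4 g(4,0)=6 g(4,2)=4
t=5: g(5,-5)=1 g(5,-3)=5 g(5,-1)=10 g(5,1)=10 g(5,3)=4
t=6: g(6,-6)=1 g(6,-4)=6 g(6,-2)=15 g(6,0)=20 g(6,2)=14
t=7: g(7,-7)=1 g(7,-5)=7 g(7,-3)=21 g(7,-1)=35 g(7,1)=34 g(7,3)=14
t=8: g(8,-8)=1 g(8,-6)=8 g(8,-4)=28 g(8,-2)=56 g(8,0)=69 g(8,2)=48
t=9: g(9,-9)=1 g(9,-7)=9 g(9,-5)=36 g(9,-3)=84 g(9,-1)=125 g(9,1)=117 g(9,3)=48
t=10: g(10,-10)=1 g(10,-8)=10 g(10,-6)=45 g(10,-4)=120 g(10,-2)=209 g(10,0)=242 g(10,2)=165
t=11: g(11,-11)=1 g(11,-9)=11 g(11,-7)=55 g(11,-5)=165 g(11,-3)=329 g(11,-1)=451 g(11,1)=407 g(11,3)=165
t=12: g(12,-12)=1 g(12,-10)=12 g(12,-8)=66 g(12,-6)=220 g(12,-4)=494 g(12,-2)=780 g(12,0)=858 g(12,2)=572
t=13: g(13,-13)=1 g(13,-11)=13 g(13,-9)=78 g(13,-7)=286 g(13,-5)=714 g(13,-3)=1274 g(13,-1)=1638 g(13,1)=1430 g(13,3)=572
t=14: g(14,-14)=1 g(14,-12)=14 g(14,-10)=91 g(14,-8)=364 g(14,-6)=1000 g(14,-4)=1988 g(14,-2)=2912 g(14,0)=3068 g(14,2)=2002
t=15: g(15,-15)=1 g(15,-13)=15 g(15,-11)=105 g(15,-9)=455 g(15,-7)=1364 g(15,-5)=2988 g(15,-3)=4900 g(15,-1)=5980 g(15,1)=5070 g(15,3)=2002
t=16: g(16,-16)=1 g(16,-14)=16 g(16,-12)=120 g(16,-10)=560 g(16,-8)=1819 g(16,-6)=4352 g(16,-4)=7888 g(16,-2)=10880 g(16,0)=11050 g(16,2)=7072
Paths never hitting 4: Σ_s g(16,s) = 43758
Paths hitting 4: 2^16 - 43758 = 21778
P = 21778/65536 = 10889/32768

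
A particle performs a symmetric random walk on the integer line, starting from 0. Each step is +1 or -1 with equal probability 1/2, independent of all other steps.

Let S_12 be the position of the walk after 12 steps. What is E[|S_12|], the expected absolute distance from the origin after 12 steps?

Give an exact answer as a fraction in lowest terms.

Answer: 693/256

Derivation:
S_12 takes values m ≡ 0 (mod 2) with |m| ≤ 12; P(S_12=m) = C(12,(12+m)/2)/2^12.
Total paths: 2^12 = 4096
Distribution: P(S=-12)=1/4096, P(S=-10)=12/4096, P(S=-8)=66/4096, P(S=-6)=220/4096, P(S=-4)=495/4096, P(S=-2)=792/4096, P(S=0)=924/4096, P(S=2)=792/4096, P(S=4)=495/4096, P(S=6)=220/4096, P(S=8)=66/4096, P(S=10)=12/4096, P(S=12)=1/4096
E[|S_12|] = Σ_m |m|·P(S_12=m) = 11088/4096 = 693/256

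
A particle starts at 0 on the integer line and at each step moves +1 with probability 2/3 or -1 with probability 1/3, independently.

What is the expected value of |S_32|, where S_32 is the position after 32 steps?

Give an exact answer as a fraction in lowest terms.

S_32 takes values m ≡ 0 (mod 2) with |m| ≤ 32; P(S_32=m) = C(32,(32+m)/2) · (2/3)^((32+m)/2) · (1/3)^((32-m)/2).
Distribution: P(S=-32)=1/1853020188851841, P(S=-30)=64/1853020188851841, P(S=-28)=1984/1853020188851841, P(S=-26)=39680/1853020188851841, P(S=-24)=575360/1853020188851841, P(S=-22)=6444032/1853020188851841, P(S=-20)=6444032/205891132094649, P(S=-18)=47869952/205891132094649, P(S=-16)=299187200/205891132094649, P(S=-14)=4786995200/617673396283947, P(S=-12)=22020177920/617673396283947, P(S=-10)=88080711680/617673396283947, P(S=-8)=308282490880/617673396283947, P(S=-6)=948561510400/617673396283947, P(S=-4)=2574666956800/617673396283947, P(S=-2)=2059733565440/205891132094649, P(S=0)=4376933826560/205891132094649, P(S=2)=8238934261760/205891132094649, P(S=4)=41194671308800/617673396283947, P(S=6)=60707936665600/617673396283947, P(S=8)=78920317665280/617673396283947, P(S=10)=90194648760320/617673396283947, P(S=12)=90194648760320/617673396283947, P(S=14)=78430129356800/617673396283947, P(S=16)=19607532339200/205891132094649, P(S=18)=12548820697088/205891132094649, P(S=20)=6757057298432/205891132094649, P(S=22)=27028229193728/1853020188851841, P(S=24)=9652938997760/1853020188851841, P(S=26)=2662879723520/1853020188851841, P(S=28)=532575944704/1853020188851841, P(S=30)=68719476736/1853020188851841, P(S=32)=4294967296/1853020188851841
E[|S_32|] = Σ_m |m|·P(S_32=m) = 2217534842490272/205891132094649

Answer: 2217534842490272/205891132094649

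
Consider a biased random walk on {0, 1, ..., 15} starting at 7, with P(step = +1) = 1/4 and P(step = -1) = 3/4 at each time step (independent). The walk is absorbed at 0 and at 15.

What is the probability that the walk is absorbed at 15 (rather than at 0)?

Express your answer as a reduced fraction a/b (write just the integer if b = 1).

Answer: 1093/7174453

Derivation:
Biased walk: p = 1/4, q = 3/4, r = q/p = 3
Gambler's ruin: P(hit 15 before 0 | start at 7) = (1 - r^a)/(1 - r^N)
r^7 = 2187; r^15 = 14348907
P = (1 - 2187) / (1 - 14348907) = -2186 / -14348906 = 1093/7174453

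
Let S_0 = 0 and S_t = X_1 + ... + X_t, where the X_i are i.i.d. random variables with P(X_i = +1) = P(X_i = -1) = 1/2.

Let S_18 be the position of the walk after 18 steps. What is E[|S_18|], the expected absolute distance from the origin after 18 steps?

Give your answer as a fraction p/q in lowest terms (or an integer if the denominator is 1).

Answer: 109395/32768

Derivation:
S_18 takes values m ≡ 0 (mod 2) with |m| ≤ 18; P(S_18=m) = C(18,(18+m)/2)/2^18.
Total paths: 2^18 = 262144
Distribution: P(S=-18)=1/262144, P(S=-16)=18/262144, P(S=-14)=153/262144, P(S=-12)=816/262144, P(S=-10)=3060/262144, P(S=-8)=8568/262144, P(S=-6)=18564/262144, P(S=-4)=31824/262144, P(S=-2)=43758/262144, P(S=0)=48620/262144, P(S=2)=43758/262144, P(S=4)=31824/262144, P(S=6)=18564/262144, P(S=8)=8568/262144, P(S=10)=3060/262144, P(S=12)=816/262144, P(S=14)=153/262144, P(S=16)=18/262144, P(S=18)=1/262144
E[|S_18|] = Σ_m |m|·P(S_18=m) = 875160/262144 = 109395/32768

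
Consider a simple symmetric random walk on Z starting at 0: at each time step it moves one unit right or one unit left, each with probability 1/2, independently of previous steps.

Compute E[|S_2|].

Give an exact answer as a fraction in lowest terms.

Answer: 1

Derivation:
S_2 takes values m ≡ 0 (mod 2) with |m| ≤ 2; P(S_2=m) = C(2,(2+m)/2)/2^2.
Total paths: 2^2 = 4
Distribution: P(S=-2)=1/4, P(S=0)=2/4, P(S=2)=1/4
E[|S_2|] = Σ_m |m|·P(S_2=m) = 4/4 = 1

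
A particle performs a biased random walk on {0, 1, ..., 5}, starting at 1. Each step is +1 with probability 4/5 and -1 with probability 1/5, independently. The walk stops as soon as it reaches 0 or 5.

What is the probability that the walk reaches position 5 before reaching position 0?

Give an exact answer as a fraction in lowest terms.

Biased walk: p = 4/5, q = 1/5, r = q/p = 1/4
Gambler's ruin: P(hit 5 before 0 | start at 1) = (1 - r^a)/(1 - r^N)
r^1 = 1/4; r^5 = 1/1024
P = (1 - 1/4) / (1 - 1/1024) = 3/4 / 1023/1024 = 256/341

Answer: 256/341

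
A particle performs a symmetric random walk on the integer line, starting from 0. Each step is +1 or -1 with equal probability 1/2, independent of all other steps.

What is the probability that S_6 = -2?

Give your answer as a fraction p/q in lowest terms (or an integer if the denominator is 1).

To reach position -2 after 6 steps: need 2 steps of +1 and 4 of -1.
Favorable paths: C(6,2) = 15
Total paths: 2^6 = 64
P = 15/64 = 15/64

Answer: 15/64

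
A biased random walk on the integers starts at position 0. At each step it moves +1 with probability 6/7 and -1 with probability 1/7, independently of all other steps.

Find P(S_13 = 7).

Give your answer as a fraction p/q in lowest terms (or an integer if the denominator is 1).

Answer: 17293326336/96889010407

Derivation:
To reach position 7 after 13 steps: need 10 steps of +1 and 3 steps of -1.
Number of such sequences: C(13,10) = 286
Each has probability (6/7)^10 · (1/7)^3 = 60466176/96889010407
P = 286 · 60466176/96889010407 = 17293326336/96889010407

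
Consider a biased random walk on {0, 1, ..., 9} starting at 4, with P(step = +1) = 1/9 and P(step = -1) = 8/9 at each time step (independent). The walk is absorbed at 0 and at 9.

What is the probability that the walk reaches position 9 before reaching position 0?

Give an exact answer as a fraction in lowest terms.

Biased walk: p = 1/9, q = 8/9, r = q/p = 8
Gambler's ruin: P(hit 9 before 0 | start at 4) = (1 - r^a)/(1 - r^N)
r^4 = 4096; r^9 = 134217728
P = (1 - 4096) / (1 - 134217728) = -4095 / -134217727 = 585/19173961

Answer: 585/19173961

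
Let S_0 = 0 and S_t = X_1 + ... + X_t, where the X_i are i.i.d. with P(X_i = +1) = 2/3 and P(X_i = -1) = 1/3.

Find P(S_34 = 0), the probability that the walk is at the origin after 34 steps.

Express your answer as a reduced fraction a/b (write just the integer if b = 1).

Answer: 11328534609920/617673396283947

Derivation:
To be at 0 after 34 steps: need exactly 17 steps of +1 and 17 of -1.
Number of such sequences: C(34,17) = 2333606220
Each has probability (2/3)^17 · (1/3)^17 = 131072/16677181699666569
P = 2333606220 · 131072/16677181699666569 = 11328534609920/617673396283947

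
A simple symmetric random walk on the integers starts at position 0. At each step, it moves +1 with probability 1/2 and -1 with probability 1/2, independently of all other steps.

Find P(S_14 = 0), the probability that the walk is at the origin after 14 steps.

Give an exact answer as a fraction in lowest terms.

To return to 0 after 14 steps: need exactly 7 steps of +1 and 7 of -1.
Favorable paths: C(14,7) = 3432
Total paths: 2^14 = 16384
P = 3432/16384 = 429/2048

Answer: 429/2048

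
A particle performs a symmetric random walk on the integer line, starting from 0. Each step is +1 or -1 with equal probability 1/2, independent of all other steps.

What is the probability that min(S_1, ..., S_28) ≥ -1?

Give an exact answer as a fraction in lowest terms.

Let f(t,s) = #length-t paths at position s with S_1..S_t all ≥ -1.
f(t,s) = f(t-1,s-1) + f(t-1,s+1) for s ≥ -1; f(t,s) = 0 for s < -1.
t=0: f(0,0)=1
t=1: f(1,-1)=1 f(1,1)=1
t=2: f(2,0)=2 f(2,2)=1
t=3: f(3,-1)=2 f(3,1)=3 f(3,3)=1
t=4: f(4,0)=5 f(4,2)=4 f(4,4)=1
t=5: f(5,-1)=5 f(5,1)=9 f(5,3)=5 f(5,5)=1
t=6: f(6,0)=14 f(6,2)=14 f(6,4)=6 f(6,6)=1
t=7: f(7,-1)=14 f(7,1)=28 f(7,3)=20 f(7,5)=7 f(7,7)=1
t=8: f(8,0)=42 f(8,2)=48 f(8,4)=27 f(8,6)=8 f(8,8)=1
t=9: f(9,-1)=42 f(9,1)=90 f(9,3)=75 f(9,5)=35 f(9,7)=9 f(9,9)=1
t=10: f(10,0)=132 f(10,2)=165 f(10,4)=110 f(10,6)=44 f(10,8)=10 f(10,10)=1
t=11: f(11,-1)=132 f(11,1)=297 f(11,3)=275 f(11,5)=154 f(11,7)=54 f(11,9)=11 f(11,11)=1
t=12: f(12,0)=429 f(12,2)=572 f(12,4)=429 f(12,6)=208 f(12,8)=65 f(12,10)=12 f(12,12)=1
t=13: f(13,-1)=429 f(13,1)=1001 f(13,3)=1001 f(13,5)=637 f(13,7)=273 f(13,9)=77 f(13,11)=13 f(13,13)=1
t=14: f(14,0)=1430 f(14,2)=2002 f(14,4)=1638 f(14,6)=910 f(14,8)=350 f(14,10)=90 f(14,12)=14 f(14,14)=1
t=15: f(15,-1)=1430 f(15,1)=3432 f(15,3)=3640 f(15,5)=2548 f(15,7)=1260 f(15,9)=440 f(15,11)=104 f(15,13)=15 f(15,15)=1
t=16: f(16,0)=4862 f(16,2)=7072 f(16,4)=6188 f(16,6)=3808 f(16,8)=1700 f(16,10)=544 f(16,12)=119 f(16,14)=16 f(16,16)=1
t=17: f(17,-1)=4862 f(17,1)=11934 f(17,3)=13260 f(17,5)=9996 f(17,7)=5508 f(17,9)=2244 f(17,11)=663 f(17,13)=135 f(17,15)=17 f(17,17)=1
t=18: f(18,0)=16796 f(18,2)=25194 f(18,4)=23256 f(18,6)=15504 f(18,8)=7752 f(18,10)=2907 f(18,12)=798 f(18,14)=152 f(18,16)=18 f(18,18)=1
t=19: f(19,-1)=16796 f(19,1)=41990 f(19,3)=48450 f(19,5)=38760 f(19,7)=23256 f(19,9)=10659 f(19,11)=3705 f(19,13)=950 f(19,15)=170 f(19,17)=19 f(19,19)=1
t=20: f(20,0)=58786 f(20,2)=90440 f(20,4)=87210 f(20,6)=62016 f(20,8)=33915 f(20,10)=14364 f(20,12)=4655 f(20,14)=1120 f(20,16)=189 f(20,18)=20 f(20,20)=1
t=21: f(21,-1)=58786 f(21,1)=149226 f(21,3)=177650 f(21,5)=149226 f(21,7)=95931 f(21,9)=48279 f(21,11)=19019 f(21,13)=5775 f(21,15)=1309 f(21,17)=209 f(21,19)=21 f(21,21)=1
t=22: f(22,0)=208012 f(22,2)=326876 f(22,4)=326876 f(22,6)=245157 f(22,8)=144210 f(22,10)=67298 f(22,12)=24794 f(22,14)=7084 f(22,16)=1518 f(22,18)=230 f(22,20)=22 f(22,22)=1
t=23: f(23,-1)=208012 f(23,1)=534888 f(23,3)=653752 f(23,5)=572033 f(23,7)=389367 f(23,9)=211508 f(23,11)=92092 f(23,13)=31878 f(23,15)=8602 f(23,17)=1748 f(23,19)=252 f(23,21)=23 f(23,23)=1
t=24: f(24,0)=742900 f(24,2)=1188640 f(24,4)=1225785 f(24,6)=961400 f(24,8)=600875 f(24,10)=303600 f(24,12)=123970 f(24,14)=40480 f(24,16)=10350 f(24,18)=2000 f(24,20)=275 f(24,22)=24 f(24,24)=1
t=25: f(25,-1)=742900 f(25,1)=1931540 f(25,3)=2414425 f(25,5)=2187185 f(25,7)=1562275 f(25,9)=904475 f(25,11)=427570 f(25,13)=164450 f(25,15)=50830 f(25,17)=12350 f(25,19)=2275 f(25,21)=299 f(25,23)=25 f(25,25)=1
t=26: f(26,0)=2674440 f(26,2)=4345965 f(26,4)=4601610 f(26,6)=3749460 f(26,8)=2466750 f(26,10)=1332045 f(26,12)=592020 f(26,14)=215280 f(26,16)=63180 f(26,18)=14625 f(26,20)=2574 f(26,22)=324 f(26,24)=26 f(26,26)=1
t=27: f(27,-1)=2674440 f(27,1)=7020405 f(27,3)=8947575 f(27,5)=8351070 f(27,7)=6216210 f(27,9)=3798795 f(27,11)=1924065 f(27,13)=807300 f(27,15)=278460 f(27,17)=77805 f(27,19)=17199 f(27,21)=2898 f(27,23)=350 f(27,25)=27 f(27,27)=1
t=28: f(28,0)=9694845 f(28,2)=15967980 f(28,4)=17298645 f(28,6)=14567280 f(28,8)=10015005 f(28,10)=5722860 f(28,12)=2731365 f(28,14)=1085760 f(28,16)=356265 f(28,18)=95004 f(28,20)=20097 f(28,22)=3248 f(28,24)=377 f(28,26)=28 f(28,28)=1
Σ_s f(28,s) = 77558760
P = 77558760/268435456 = 9694845/33554432

Answer: 9694845/33554432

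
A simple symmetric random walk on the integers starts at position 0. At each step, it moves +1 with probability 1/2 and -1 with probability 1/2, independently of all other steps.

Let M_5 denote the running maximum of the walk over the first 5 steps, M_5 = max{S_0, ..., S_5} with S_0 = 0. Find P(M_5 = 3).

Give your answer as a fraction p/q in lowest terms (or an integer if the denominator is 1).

Answer: 5/32

Derivation:
Let M_5 = max(S_0,...,S_5). Use the reflection principle: for j ≥ 1, #{paths with M_5 ≥ j} = #{S_5 ≥ j} + #{S_5 ≥ j+1}.
By reflection, #{M_5 ≥ 3} = #{S_5 ≥ 3} + #{S_5 ≥ 4} = 6 + 1 = 7.
#{M_5 ≥ 4} = #{S_5 ≥ 4} + #{S_5 ≥ 5} = 1 + 1 = 2.
#{M_5 = 3} = 7 - 2 = 5.
P(M_5 = 3) = 5/32 = 5/32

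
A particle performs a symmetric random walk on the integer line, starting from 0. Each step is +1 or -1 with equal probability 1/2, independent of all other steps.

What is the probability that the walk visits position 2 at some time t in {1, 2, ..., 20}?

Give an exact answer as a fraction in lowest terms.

Count via complement. Let g(t,s) = #length-t paths at position s with S_1..S_t all ≠ 2.
g(t,s) = g(t-1,s-1) + g(t-1,s+1) for s ≠ 2; g(t,2) = 0.
t=0: g(0,0)=1
t=1: g(1,-1)=1 g(1,1)=1
t=2: g(2,-2)=1 g(2,0)=2
t=3: g(3,-3)=1 g(3,-1)=3 g(3,1)=2
t=4: g(4,-4)=1 g(4,-2)=4 g(4,0)=5
t=5: g(5,-5)=1 g(5,-3)=5 g(5,-1)=9 g(5,1)=5
t=6: g(6,-6)=1 g(6,-4)=6 g(6,-2)=14 g(6,0)=14
t=7: g(7,-7)=1 g(7,-5)=7 g(7,-3)=20 g(7,-1)=28 g(7,1)=14
t=8: g(8,-8)=1 g(8,-6)=8 g(8,-4)=27 g(8,-2)=48 g(8,0)=42
t=9: g(9,-9)=1 g(9,-7)=9 g(9,-5)=35 g(9,-3)=75 g(9,-1)=90 g(9,1)=42
t=10: g(10,-10)=1 g(10,-8)=10 g(10,-6)=44 g(10,-4)=110 g(10,-2)=165 g(10,0)=132
t=11: g(11,-11)=1 g(11,-9)=11 g(11,-7)=54 g(11,-5)=154 g(11,-3)=275 g(11,-1)=297 g(11,1)=132
t=12: g(12,-12)=1 g(12,-10)=12 g(12,-8)=65 g(12,-6)=208 g(12,-4)=429 g(12,-2)=572 g(12,0)=429
t=13: g(13,-13)=1 g(13,-11)=13 g(13,-9)=77 g(13,-7)=273 g(13,-5)=637 g(13,-3)=1001 g(13,-1)=1001 g(13,1)=429
t=14: g(14,-14)=1 g(14,-12)=14 g(14,-10)=90 g(14,-8)=350 g(14,-6)=910 g(14,-4)=1638 g(14,-2)=2002 g(14,0)=1430
t=15: g(15,-15)=1 g(15,-13)=15 g(15,-11)=104 g(15,-9)=440 g(15,-7)=1260 g(15,-5)=2548 g(15,-3)=3640 g(15,-1)=3432 g(15,1)=1430
t=16: g(16,-16)=1 g(16,-14)=16 g(16,-12)=119 g(16,-10)=544 g(16,-8)=1700 g(16,-6)=3808 g(16,-4)=6188 g(16,-2)=7072 g(16,0)=4862
t=17: g(17,-17)=1 g(17,-15)=17 g(17,-13)=135 g(17,-11)=663 g(17,-9)=2244 g(17,-7)=5508 g(17,-5)=9996 g(17,-3)=13260 g(17,-1)=11934 g(17,1)=4862
t=18: g(18,-18)=1 g(18,-16)=18 g(18,-14)=152 g(18,-12)=798 g(18,-10)=2907 g(18,-8)=7752 g(18,-6)=15504 g(18,-4)=23256 g(18,-2)=25194 g(18,0)=16796
t=19: g(19,-19)=1 g(19,-17)=19 g(19,-15)=170 g(19,-13)=950 g(19,-11)=3705 g(19,-9)=10659 g(19,-7)=23256 g(19,-5)=38760 g(19,-3)=48450 g(19,-1)=41990 g(19,1)=16796
t=20: g(20,-20)=1 g(20,-18)=20 g(20,-16)=189 g(20,-14)=1120 g(20,-12)=4655 g(20,-10)=14364 g(20,-8)=33915 g(20,-6)=62016 g(20,-4)=87210 g(20,-2)=90440 g(20,0)=58786
Paths never hitting 2: Σ_s g(20,s) = 352716
Paths hitting 2: 2^20 - 352716 = 695860
P = 695860/1048576 = 173965/262144

Answer: 173965/262144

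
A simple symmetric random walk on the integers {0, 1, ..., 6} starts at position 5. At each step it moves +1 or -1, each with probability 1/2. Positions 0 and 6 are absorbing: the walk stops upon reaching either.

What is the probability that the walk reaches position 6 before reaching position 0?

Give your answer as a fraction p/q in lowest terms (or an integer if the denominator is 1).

Symmetric walk (p = 1/2): the harmonic-function argument gives P(hit 6 before 0 | start at 5) = a/N.
P = 5/6 = 5/6

Answer: 5/6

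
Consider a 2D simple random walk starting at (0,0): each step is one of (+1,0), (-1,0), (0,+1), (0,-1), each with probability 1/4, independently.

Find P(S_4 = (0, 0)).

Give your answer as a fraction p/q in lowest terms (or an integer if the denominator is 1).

Answer: 9/64

Derivation:
Let h be the number of horizontal steps (so 4-h are vertical). To end at (0,0) need (h+0)/2 right-steps and ((4-h)+0)/2 up-steps.
Sum over h with 0 ≤ h ≤ 4, h ≡ 0 (mod 2), 4-h ≡ 0 (mod 2):
h=0: C(4,0)·C(0,0)·C(4,2) = 1·1·6 = 6
h=2: C(4,2)·C(2,1)·C(2,1) = 6·2·2 = 24
h=4: C(4,4)·C(4,2)·C(0,0) = 1·6·1 = 6
Total favorable: 36
Total paths: 4^4 = 256
P = 36/256 = 9/64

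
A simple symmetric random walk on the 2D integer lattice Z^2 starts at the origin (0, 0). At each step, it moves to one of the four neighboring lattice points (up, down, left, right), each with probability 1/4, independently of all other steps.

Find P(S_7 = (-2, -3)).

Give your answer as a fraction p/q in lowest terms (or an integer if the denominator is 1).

Answer: 245/16384

Derivation:
Let h be the number of horizontal steps (so 7-h are vertical). To end at (-2,-3) need (h-2)/2 right-steps and ((7-h)-3)/2 up-steps.
Sum over h with 2 ≤ h ≤ 4, h ≡ 0 (mod 2), 7-h ≡ 1 (mod 2):
h=2: C(7,2)·C(2,0)·C(5,1) = 21·1·5 = 105
h=4: C(7,4)·C(4,1)·C(3,0) = 35·4·1 = 140
Total favorable: 245
Total paths: 4^7 = 16384
P = 245/16384 = 245/16384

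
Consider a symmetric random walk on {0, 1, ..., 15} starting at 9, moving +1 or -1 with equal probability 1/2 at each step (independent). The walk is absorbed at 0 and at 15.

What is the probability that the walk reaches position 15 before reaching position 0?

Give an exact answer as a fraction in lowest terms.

Symmetric walk (p = 1/2): the harmonic-function argument gives P(hit 15 before 0 | start at 9) = a/N.
P = 9/15 = 3/5

Answer: 3/5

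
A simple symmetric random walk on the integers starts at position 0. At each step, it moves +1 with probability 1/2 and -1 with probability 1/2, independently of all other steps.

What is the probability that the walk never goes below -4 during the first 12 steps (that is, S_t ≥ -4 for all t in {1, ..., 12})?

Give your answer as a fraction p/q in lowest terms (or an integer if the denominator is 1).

Let f(t,s) = #length-t paths at position s with S_1..S_t all ≥ -4.
f(t,s) = f(t-1,s-1) + f(t-1,s+1) for s ≥ -4; f(t,s) = 0 for s < -4.
t=0: f(0,0)=1
t=1: f(1,-1)=1 f(1,1)=1
t=2: f(2,-2)=1 f(2,0)=2 f(2,2)=1
t=3: f(3,-3)=1 f(3,-1)=3 f(3,1)=3 f(3,3)=1
t=4: f(4,-4)=1 f(4,-2)=4 f(4,0)=6 f(4,2)=4 f(4,4)=1
t=5: f(5,-3)=5 f(5,-1)=10 f(5,1)=10 f(5,3)=5 f(5,5)=1
t=6: f(6,-4)=5 f(6,-2)=15 f(6,0)=20 f(6,2)=15 f(6,4)=6 f(6,6)=1
t=7: f(7,-3)=20 f(7,-1)=35 f(7,1)=35 f(7,3)=21 f(7,5)=7 f(7,7)=1
t=8: f(8,-4)=20 f(8,-2)=55 f(8,0)=70 f(8,2)=56 f(8,4)=28 f(8,6)=8 f(8,8)=1
t=9: f(9,-3)=75 f(9,-1)=125 f(9,1)=126 f(9,3)=84 f(9,5)=36 f(9,7)=9 f(9,9)=1
t=10: f(10,-4)=75 f(10,-2)=200 f(10,0)=251 f(10,2)=210 f(10,4)=120 f(10,6)=45 f(10,8)=10 f(10,10)=1
t=11: f(11,-3)=275 f(11,-1)=451 f(11,1)=461 f(11,3)=330 f(11,5)=165 f(11,7)=55 f(11,9)=11 f(11,11)=1
t=12: f(12,-4)=275 f(12,-2)=726 f(12,0)=912 f(12,2)=791 f(12,4)=495 f(12,6)=220 f(12,8)=66 f(12,10)=12 f(12,12)=1
Σ_s f(12,s) = 3498
P = 3498/4096 = 1749/2048

Answer: 1749/2048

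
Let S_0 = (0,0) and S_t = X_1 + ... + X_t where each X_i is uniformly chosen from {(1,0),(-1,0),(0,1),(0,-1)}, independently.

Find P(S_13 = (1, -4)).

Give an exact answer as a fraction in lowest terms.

Answer: 920205/67108864

Derivation:
Let h be the number of horizontal steps (so 13-h are vertical). To end at (1,-4) need (h+1)/2 right-steps and ((13-h)-4)/2 up-steps.
Sum over h with 1 ≤ h ≤ 9, h ≡ 1 (mod 2), 13-h ≡ 0 (mod 2):
h=1: C(13,1)·C(1,1)·C(12,4) = 13·1·495 = 6435
h=3: C(13,3)·C(3,2)·C(10,3) = 286·3·120 = 102960
h=5: C(13,5)·C(5,3)·C(8,2) = 1287·10·28 = 360360
h=7: C(13,7)·C(7,4)·C(6,1) = 1716·35·6 = 360360
h=9: C(13,9)·C(9,5)·C(4,0) = 715·126·1 = 90090
Total favorable: 920205
Total paths: 4^13 = 67108864
P = 920205/67108864 = 920205/67108864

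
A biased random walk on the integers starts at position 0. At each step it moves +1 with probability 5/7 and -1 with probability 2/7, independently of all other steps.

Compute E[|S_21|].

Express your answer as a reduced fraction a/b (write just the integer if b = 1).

S_21 takes values m ≡ 1 (mod 2) with |m| ≤ 21; P(S_21=m) = C(21,(21+m)/2) · (5/7)^((21+m)/2) · (2/7)^((21-m)/2).
Distribution: P(S=-21)=2097152/558545864083284007, P(S=-19)=15728640/79792266297612001, P(S=-17)=393216000/79792266297612001, P(S=-15)=6225920000/79792266297612001, P(S=-13)=70041600000/79792266297612001, P(S=-11)=595353600000/79792266297612001, P(S=-9)=3969024000000/79792266297612001, P(S=-7)=148838400000000/558545864083284007, P(S=-5)=93024000000000/79792266297612001, P(S=-3)=335920000000000/79792266297612001, P(S=-1)=1007760000000000/79792266297612001, P(S=1)=2519400000000000/79792266297612001, P(S=3)=5248750000000000/79792266297612001, P(S=5)=9084375000000000/79792266297612001, P(S=7)=90843750000000000/558545864083284007, P(S=9)=15140625000000000/79792266297612001, P(S=11)=14194335937500000/79792266297612001, P(S=13)=10437011718750000/79792266297612001, P(S=15)=5798339843750000/79792266297612001, P(S=17)=2288818359375000/79792266297612001, P(S=19)=572204589843750/79792266297612001, P(S=21)=476837158203125/558545864083284007
E[|S_21|] = Σ_m |m|·P(S_21=m) = 103353702218360463/11398895185373143

Answer: 103353702218360463/11398895185373143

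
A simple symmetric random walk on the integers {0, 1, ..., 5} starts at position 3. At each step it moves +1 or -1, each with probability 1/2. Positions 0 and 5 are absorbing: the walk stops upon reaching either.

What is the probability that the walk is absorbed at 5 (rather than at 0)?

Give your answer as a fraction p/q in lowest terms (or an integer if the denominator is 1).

Symmetric walk (p = 1/2): the harmonic-function argument gives P(hit 5 before 0 | start at 3) = a/N.
P = 3/5 = 3/5

Answer: 3/5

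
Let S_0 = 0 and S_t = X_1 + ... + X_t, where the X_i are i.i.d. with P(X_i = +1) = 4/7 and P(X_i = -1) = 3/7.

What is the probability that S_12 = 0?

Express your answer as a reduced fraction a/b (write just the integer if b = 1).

To be at 0 after 12 steps: need exactly 6 steps of +1 and 6 of -1.
Number of such sequences: C(12,6) = 924
Each has probability (4/7)^6 · (3/7)^6 = 2985984/13841287201
P = 924 · 2985984/13841287201 = 394149888/1977326743

Answer: 394149888/1977326743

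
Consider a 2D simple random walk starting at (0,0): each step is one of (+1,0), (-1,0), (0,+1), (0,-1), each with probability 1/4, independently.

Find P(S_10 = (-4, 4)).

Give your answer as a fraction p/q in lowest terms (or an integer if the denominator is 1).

Answer: 315/131072

Derivation:
Let h be the number of horizontal steps (so 10-h are vertical). To end at (-4,4) need (h-4)/2 right-steps and ((10-h)+4)/2 up-steps.
Sum over h with 4 ≤ h ≤ 6, h ≡ 0 (mod 2), 10-h ≡ 0 (mod 2):
h=4: C(10,4)·C(4,0)·C(6,5) = 210·1·6 = 1260
h=6: C(10,6)·C(6,1)·C(4,4) = 210·6·1 = 1260
Total favorable: 2520
Total paths: 4^10 = 1048576
P = 2520/1048576 = 315/131072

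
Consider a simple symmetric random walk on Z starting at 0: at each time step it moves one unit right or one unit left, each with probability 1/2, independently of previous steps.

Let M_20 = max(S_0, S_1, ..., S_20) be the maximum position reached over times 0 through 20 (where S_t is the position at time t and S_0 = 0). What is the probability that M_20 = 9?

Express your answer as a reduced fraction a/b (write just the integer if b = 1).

Let M_20 = max(S_0,...,S_20). Use the reflection principle: for j ≥ 1, #{paths with M_20 ≥ j} = #{S_20 ≥ j} + #{S_20 ≥ j+1}.
By reflection, #{M_20 ≥ 9} = #{S_20 ≥ 9} + #{S_20 ≥ 10} = 21700 + 21700 = 43400.
#{M_20 ≥ 10} = #{S_20 ≥ 10} + #{S_20 ≥ 11} = 21700 + 6196 = 27896.
#{M_20 = 9} = 43400 - 27896 = 15504.
P(M_20 = 9) = 15504/1048576 = 969/65536

Answer: 969/65536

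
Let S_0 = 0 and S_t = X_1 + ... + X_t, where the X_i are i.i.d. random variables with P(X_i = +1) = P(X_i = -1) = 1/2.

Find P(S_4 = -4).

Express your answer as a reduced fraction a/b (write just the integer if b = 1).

Answer: 1/16

Derivation:
To reach position -4 after 4 steps: need 0 steps of +1 and 4 of -1.
Favorable paths: C(4,0) = 1
Total paths: 2^4 = 16
P = 1/16 = 1/16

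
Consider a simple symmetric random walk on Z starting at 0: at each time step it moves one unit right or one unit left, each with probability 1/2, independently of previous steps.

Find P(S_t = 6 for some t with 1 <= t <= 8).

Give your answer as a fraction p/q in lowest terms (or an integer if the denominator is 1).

Count via complement. Let g(t,s) = #length-t paths at position s with S_1..S_t all ≠ 6.
g(t,s) = g(t-1,s-1) + g(t-1,s+1) for s ≠ 6; g(t,6) = 0.
t=0: g(0,0)=1
t=1: g(1,-1)=1 g(1,1)=1
t=2: g(2,-2)=1 g(2,0)=2 g(2,2)=1
t=3: g(3,-3)=1 g(3,-1)=3 g(3,1)=3 g(3,3)=1
t=4: g(4,-4)=1 g(4,-2)=4 g(4,0)=6 g(4,2)=4 g(4,4)=1
t=5: g(5,-5)=1 g(5,-3)=5 g(5,-1)=10 g(5,1)=10 g(5,3)=5 g(5,5)=1
t=6: g(6,-6)=1 g(6,-4)=6 g(6,-2)=15 g(6,0)=20 g(6,2)=15 g(6,4)=6
t=7: g(7,-7)=1 g(7,-5)=7 g(7,-3)=21 g(7,-1)=35 g(7,1)=35 g(7,3)=21 g(7,5)=6
t=8: g(8,-8)=1 g(8,-6)=8 g(8,-4)=28 g(8,-2)=56 g(8,0)=70 g(8,2)=56 g(8,4)=27
Paths never hitting 6: Σ_s g(8,s) = 246
Paths hitting 6: 2^8 - 246 = 10
P = 10/256 = 5/128

Answer: 5/128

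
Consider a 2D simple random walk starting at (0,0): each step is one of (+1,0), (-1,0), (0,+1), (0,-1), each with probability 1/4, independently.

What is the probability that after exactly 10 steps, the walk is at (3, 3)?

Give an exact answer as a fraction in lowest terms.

Let h be the number of horizontal steps (so 10-h are vertical). To end at (3,3) need (h+3)/2 right-steps and ((10-h)+3)/2 up-steps.
Sum over h with 3 ≤ h ≤ 7, h ≡ 1 (mod 2), 10-h ≡ 1 (mod 2):
h=3: C(10,3)·C(3,3)·C(7,5) = 120·1·21 = 2520
h=5: C(10,5)·C(5,4)·C(5,4) = 252·5·5 = 6300
h=7: C(10,7)·C(7,5)·C(3,3) = 120·21·1 = 2520
Total favorable: 11340
Total paths: 4^10 = 1048576
P = 11340/1048576 = 2835/262144

Answer: 2835/262144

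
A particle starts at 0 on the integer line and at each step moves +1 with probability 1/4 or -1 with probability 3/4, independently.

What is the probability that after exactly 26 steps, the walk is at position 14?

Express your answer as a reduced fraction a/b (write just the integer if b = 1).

To reach position 14 after 26 steps: need 20 steps of +1 and 6 steps of -1.
Number of such sequences: C(26,20) = 230230
Each has probability (1/4)^20 · (3/4)^6 = 729/4503599627370496
P = 230230 · 729/4503599627370496 = 83918835/2251799813685248

Answer: 83918835/2251799813685248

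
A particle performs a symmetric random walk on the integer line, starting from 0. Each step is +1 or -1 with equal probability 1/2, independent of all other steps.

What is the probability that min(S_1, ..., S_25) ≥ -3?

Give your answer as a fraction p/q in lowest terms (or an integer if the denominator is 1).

Answer: 2414425/4194304

Derivation:
Let f(t,s) = #length-t paths at position s with S_1..S_t all ≥ -3.
f(t,s) = f(t-1,s-1) + f(t-1,s+1) for s ≥ -3; f(t,s) = 0 for s < -3.
t=0: f(0,0)=1
t=1: f(1,-1)=1 f(1,1)=1
t=2: f(2,-2)=1 f(2,0)=2 f(2,2)=1
t=3: f(3,-3)=1 f(3,-1)=3 f(3,1)=3 f(3,3)=1
t=4: f(4,-2)=4 f(4,0)=6 f(4,2)=4 f(4,4)=1
t=5: f(5,-3)=4 f(5,-1)=10 f(5,1)=10 f(5,3)=5 f(5,5)=1
t=6: f(6,-2)=14 f(6,0)=20 f(6,2)=15 f(6,4)=6 f(6,6)=1
t=7: f(7,-3)=14 f(7,-1)=34 f(7,1)=35 f(7,3)=21 f(7,5)=7 f(7,7)=1
t=8: f(8,-2)=48 f(8,0)=69 f(8,2)=56 f(8,4)=28 f(8,6)=8 f(8,8)=1
t=9: f(9,-3)=48 f(9,-1)=117 f(9,1)=125 f(9,3)=84 f(9,5)=36 f(9,7)=9 f(9,9)=1
t=10: f(10,-2)=165 f(10,0)=242 f(10,2)=209 f(10,4)=120 f(10,6)=45 f(10,8)=10 f(10,10)=1
t=11: f(11,-3)=165 f(11,-1)=407 f(11,1)=451 f(11,3)=329 f(11,5)=165 f(11,7)=55 f(11,9)=11 f(11,11)=1
t=12: f(12,-2)=572 f(12,0)=858 f(12,2)=780 f(12,4)=494 f(12,6)=220 f(12,8)=66 f(12,10)=12 f(12,12)=1
t=13: f(13,-3)=572 f(13,-1)=1430 f(13,1)=1638 f(13,3)=1274 f(13,5)=714 f(13,7)=286 f(13,9)=78 f(13,11)=13 f(13,13)=1
t=14: f(14,-2)=2002 f(14,0)=3068 f(14,2)=2912 f(14,4)=1988 f(14,6)=1000 f(14,8)=364 f(14,10)=91 f(14,12)=14 f(14,14)=1
t=15: f(15,-3)=2002 f(15,-1)=5070 f(15,1)=5980 f(15,3)=4900 f(15,5)=2988 f(15,7)=1364 f(15,9)=455 f(15,11)=105 f(15,13)=15 f(15,15)=1
t=16: f(16,-2)=7072 f(16,0)=11050 f(16,2)=10880 f(16,4)=7888 f(16,6)=4352 f(16,8)=1819 f(16,10)=560 f(16,12)=120 f(16,14)=16 f(16,16)=1
t=17: f(17,-3)=7072 f(17,-1)=18122 f(17,1)=21930 f(17,3)=18768 f(17,5)=12240 f(17,7)=6171 f(17,9)=2379 f(17,11)=680 f(17,13)=136 f(17,15)=17 f(17,17)=1
t=18: f(18,-2)=25194 f(18,0)=40052 f(18,2)=40698 f(18,4)=31008 f(18,6)=18411 f(18,8)=8550 f(18,10)=3059 f(18,12)=816 f(18,14)=153 f(18,16)=18 f(18,18)=1
t=19: f(19,-3)=25194 f(19,-1)=65246 f(19,1)=80750 f(19,3)=71706 f(19,5)=49419 f(19,7)=26961 f(19,9)=11609 f(19,11)=3875 f(19,13)=969 f(19,15)=171 f(19,17)=19 f(19,19)=1
t=20: f(20,-2)=90440 f(20,0)=145996 f(20,2)=152456 f(20,4)=121125 f(20,6)=76380 f(20,8)=38570 f(20,10)=15484 f(20,12)=4844 f(20,14)=1140 f(20,16)=190 f(20,18)=20 f(20,20)=1
t=21: f(21,-3)=90440 f(21,-1)=236436 f(21,1)=298452 f(21,3)=273581 f(21,5)=197505 f(21,7)=114950 f(21,9)=54054 f(21,11)=20328 f(21,13)=5984 f(21,15)=1330 f(21,17)=210 f(21,19)=21 f(21,21)=1
t=22: f(22,-2)=326876 f(22,0)=534888 f(22,2)=572033 f(22,4)=471086 f(22,6)=312455 f(22,8)=169004 f(22,10)=74382 f(22,12)=26312 f(22,14)=7314 f(22,16)=1540 f(22,18)=231 f(22,20)=22 f(22,22)=1
t=23: f(23,-3)=326876 f(23,-1)=861764 f(23,1)=1106921 f(23,3)=1043119 f(23,5)=783541 f(23,7)=481459 f(23,9)=243386 f(23,11)=100694 f(23,13)=33626 f(23,15)=8854 f(23,17)=1771 f(23,19)=253 f(23,21)=23 f(23,23)=1
t=24: f(24,-2)=1188640 f(24,0)=1968685 f(24,2)=2150040 f(24,4)=1826660 f(24,6)=1265000 f(24,8)=724845 f(24,10)=344080 f(24,12)=134320 f(24,14)=42480 f(24,16)=10625 f(24,18)=2024 f(24,20)=276 f(24,22)=24 f(24,24)=1
t=25: f(25,-3)=1188640 f(25,-1)=3157325 f(25,1)=4118725 f(25,3)=3976700 f(25,5)=3091660 f(25,7)=1989845 f(25,9)=1068925 f(25,11)=478400 f(25,13)=176800 f(25,15)=53105 f(25,17)=12649 f(25,19)=2300 f(25,21)=300 f(25,23)=25 f(25,25)=1
Σ_s f(25,s) = 19315400
P = 19315400/33554432 = 2414425/4194304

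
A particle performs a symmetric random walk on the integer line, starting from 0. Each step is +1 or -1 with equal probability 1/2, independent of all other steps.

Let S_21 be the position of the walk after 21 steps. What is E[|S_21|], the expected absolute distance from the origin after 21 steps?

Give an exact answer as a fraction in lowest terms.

Answer: 969969/262144

Derivation:
S_21 takes values m ≡ 1 (mod 2) with |m| ≤ 21; P(S_21=m) = C(21,(21+m)/2)/2^21.
Total paths: 2^21 = 2097152
Distribution: P(S=-21)=1/2097152, P(S=-19)=21/2097152, P(S=-17)=210/2097152, P(S=-15)=1330/2097152, P(S=-13)=5985/2097152, P(S=-11)=20349/2097152, P(S=-9)=54264/2097152, P(S=-7)=116280/2097152, P(S=-5)=203490/2097152, P(S=-3)=293930/2097152, P(S=-1)=352716/2097152, P(S=1)=352716/2097152, P(S=3)=293930/2097152, P(S=5)=203490/2097152, P(S=7)=116280/2097152, P(S=9)=54264/2097152, P(S=11)=20349/2097152, P(S=13)=5985/2097152, P(S=15)=1330/2097152, P(S=17)=210/2097152, P(S=19)=21/2097152, P(S=21)=1/2097152
E[|S_21|] = Σ_m |m|·P(S_21=m) = 7759752/2097152 = 969969/262144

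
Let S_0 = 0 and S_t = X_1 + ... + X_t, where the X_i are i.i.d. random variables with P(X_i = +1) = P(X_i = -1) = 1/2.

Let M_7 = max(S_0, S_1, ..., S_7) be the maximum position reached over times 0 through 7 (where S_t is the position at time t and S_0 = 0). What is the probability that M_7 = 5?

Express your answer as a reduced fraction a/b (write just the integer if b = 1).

Let M_7 = max(S_0,...,S_7). Use the reflection principle: for j ≥ 1, #{paths with M_7 ≥ j} = #{S_7 ≥ j} + #{S_7 ≥ j+1}.
By reflection, #{M_7 ≥ 5} = #{S_7 ≥ 5} + #{S_7 ≥ 6} = 8 + 1 = 9.
#{M_7 ≥ 6} = #{S_7 ≥ 6} + #{S_7 ≥ 7} = 1 + 1 = 2.
#{M_7 = 5} = 9 - 2 = 7.
P(M_7 = 5) = 7/128 = 7/128

Answer: 7/128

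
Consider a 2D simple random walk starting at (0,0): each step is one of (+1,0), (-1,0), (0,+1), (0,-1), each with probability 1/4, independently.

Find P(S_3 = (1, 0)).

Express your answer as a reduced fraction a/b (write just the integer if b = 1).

Let h be the number of horizontal steps (so 3-h are vertical). To end at (1,0) need (h+1)/2 right-steps and ((3-h)+0)/2 up-steps.
Sum over h with 1 ≤ h ≤ 3, h ≡ 1 (mod 2), 3-h ≡ 0 (mod 2):
h=1: C(3,1)·C(1,1)·C(2,1) = 3·1·2 = 6
h=3: C(3,3)·C(3,2)·C(0,0) = 1·3·1 = 3
Total favorable: 9
Total paths: 4^3 = 64
P = 9/64 = 9/64

Answer: 9/64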